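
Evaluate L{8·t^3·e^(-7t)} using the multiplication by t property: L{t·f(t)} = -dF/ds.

Using L{t^n·e^(at)} = n!/(s-a)^(n+1), L{t^3·e^(-7t)} = 6/(s+7)^4, so L{8·t^3·e^(-7t)} = 8·6/(s+7)^4 = 48/(s+7)^4

Final answer: 48/(s+7)^4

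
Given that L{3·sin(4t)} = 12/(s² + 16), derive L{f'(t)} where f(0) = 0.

L{f'(t)} = s·F(s) - f(0) = s·12/(s² + 16) - 0 = 12s/(s² + 16)

Final answer: 12s/(s² + 16)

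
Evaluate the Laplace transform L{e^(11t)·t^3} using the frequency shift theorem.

L{e^(at)·t^n} = n!/(s-a)^(n+1), so L{e^(11t)·t^3} = 6/(s-11)^4

Final answer: 6/(s-11)^4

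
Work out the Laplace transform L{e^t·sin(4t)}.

L{e^(at)·sin(ωt)} = ω/((s-a)² + ω²), so L{e^t·sin(4t)} = 4/((s-1)² + 16)

Final answer: 4/((s-1)² + 16)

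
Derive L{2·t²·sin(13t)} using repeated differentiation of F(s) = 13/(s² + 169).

F(s) = 13/(s² + 169). F'(s) = -26s/(s² + 169)². F''(s) = -26(169 - 3s²)/(s² + 169)³ = (78s² - 4394)/(s² + 169)³. So L{t²·sin(13t)} = (-1)² F''(s) = (78s² - 4394)/(s² + 169)³. Then L{2·t²·sin(13t)} = 2·(78s² - 4394)/(s² + 169)³ = (156s² - 8788)/(s² + 169)³

Final answer: (156s² - 8788)/(s² + 169)³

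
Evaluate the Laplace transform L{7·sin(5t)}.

L{sin(ωt)} = ω/(s² + ω²), so L{sin(5t)} = 5/(s² + 25). Then L{7·sin(5t)} = 7·5/(s² + 25) = 35/(s² + 25)

Final answer: 35/(s² + 25)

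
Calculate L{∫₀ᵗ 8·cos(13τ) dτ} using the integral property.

L{∫₀ᵗ f(τ)dτ} = F(s)/s with F(s) = 8s/(s² + 169), so the result is (8s/(s² + 169))/s = 8/(s² + 169)

Final answer: 8/(s² + 169)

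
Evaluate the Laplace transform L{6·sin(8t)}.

L{sin(ωt)} = ω/(s² + ω²), so L{sin(8t)} = 8/(s² + 64). Then L{6·sin(8t)} = 6·8/(s² + 64) = 48/(s² + 64)

Final answer: 48/(s² + 64)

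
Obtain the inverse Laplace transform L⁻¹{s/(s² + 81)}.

L⁻¹{s/(s² + 81)} = cos(9t)

Final answer: cos(9t)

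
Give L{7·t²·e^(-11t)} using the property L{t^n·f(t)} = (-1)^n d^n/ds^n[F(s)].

L{e^(-11t)} = 1/(s+11). d/ds[1/(s+11)] = -1/(s+11)². d²/ds²[1/(s+11)] = 2/(s+11)³. So L{t²·e^(-11t)} = (-1)² · 2/(s+11)³ = 2/(s+11)³. Then L{7·t²·e^(-11t)} = 7·2/(s+11)³ = 14/(s+11)³

Final answer: 14/(s+11)³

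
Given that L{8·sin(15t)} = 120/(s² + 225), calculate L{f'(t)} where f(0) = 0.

L{f'(t)} = s·F(s) - f(0) = s·120/(s² + 225) - 0 = 120s/(s² + 225)

Final answer: 120s/(s² + 225)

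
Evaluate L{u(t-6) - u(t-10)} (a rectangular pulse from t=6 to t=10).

L{u(t-a)} = e^(-as)/s. L{u(t-6) - u(t-10)} = (e^(-6s) - e^(-10s))/s

Final answer: (e^(-6s) - e^(-10s))/s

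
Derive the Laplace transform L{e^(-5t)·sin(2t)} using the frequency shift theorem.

Frequency shift: L{e^(at)f(t)} = F(s-a). L{e^(-5t)·sin(2t)} = 2/((s+5)² + 4)

Final answer: 2/((s+5)² + 4)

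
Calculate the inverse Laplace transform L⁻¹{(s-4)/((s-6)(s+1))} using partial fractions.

Using partial fractions, f(t) = (2e^(6t) + 5e^(-t))/7

Final answer: (2e^(6t) + 5e^(-t))/7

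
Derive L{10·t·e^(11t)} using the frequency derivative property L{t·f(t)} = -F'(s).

L{e^(11t)} = 1/(s-11). By frequency derivative: L{t·e^(11t)} = -d/ds[1/(s-11)] = -(-1)/(s-11)² = 1/(s-11)². Then L{10·t·e^(11t)} = 10·1/(s-11)² = 10/(s-11)²

Final answer: 10/(s-11)²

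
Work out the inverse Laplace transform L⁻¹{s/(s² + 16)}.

L⁻¹{s/(s² + 16)} = cos(4t)

Final answer: cos(4t)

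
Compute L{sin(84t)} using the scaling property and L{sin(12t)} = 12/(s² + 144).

Using L{f(at)} = (1/a)F(s/a) with a=7: L{sin(84t)} = (1/7) · 12/((s/7)² + 144) = (1/7) · 12·49/(s² + 7056) = 84/(s² + 7056)

Final answer: 84/(s² + 7056)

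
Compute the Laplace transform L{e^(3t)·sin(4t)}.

L{e^(at)·sin(ωt)} = ω/((s-a)² + ω²), so L{e^(3t)·sin(4t)} = 4/((s-3)² + 16)

Final answer: 4/((s-3)² + 16)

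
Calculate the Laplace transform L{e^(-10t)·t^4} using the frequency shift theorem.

L{e^(at)·t^n} = n!/(s-a)^(n+1), so L{e^(-10t)·t^4} = 24/(s+10)^5

Final answer: 24/(s+10)^5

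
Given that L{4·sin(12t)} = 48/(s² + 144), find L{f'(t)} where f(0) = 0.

L{f'(t)} = s·F(s) - f(0) = s·48/(s² + 144) - 0 = 48s/(s² + 144)

Final answer: 48s/(s² + 144)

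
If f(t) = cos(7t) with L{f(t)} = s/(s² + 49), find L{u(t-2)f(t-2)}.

Time shift theorem: L{u(t-a)f(t-a)} = e^(-as)F(s). Here a=2, F(s) = s/(s² + 49), so L{u(t-2)f(t-2)} = e^(-2s)·s/(s² + 49)

Final answer: e^(-2s)·s/(s² + 49)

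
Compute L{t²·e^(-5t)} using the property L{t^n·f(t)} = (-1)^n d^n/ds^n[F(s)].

L{e^(-5t)} = 1/(s+5). d/ds[1/(s+5)] = -1/(s+5)². d²/ds²[1/(s+5)] = 2/(s+5)³. So L{t²·e^(-5t)} = (-1)² · 2/(s+5)³ = 2/(s+5)³

Final answer: 2/(s+5)³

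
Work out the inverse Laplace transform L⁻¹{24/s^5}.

L⁻¹{n!/s^(n+1)} = t^n with n=4. So L⁻¹{24/s^5} = t^4

Final answer: t^4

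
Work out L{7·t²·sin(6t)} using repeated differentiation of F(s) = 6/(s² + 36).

F(s) = 6/(s² + 36). F'(s) = -12s/(s² + 36)². F''(s) = -12(36 - 3s²)/(s² + 36)³ = (36s² - 432)/(s² + 36)³. So L{t²·sin(6t)} = (-1)² F''(s) = (36s² - 432)/(s² + 36)³. Then L{7·t²·sin(6t)} = 7·(36s² - 432)/(s² + 36)³ = (252s² - 3024)/(s² + 36)³

Final answer: (252s² - 3024)/(s² + 36)³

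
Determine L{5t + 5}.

L{5t + 5} = 5·L{t} + 5·L{1} = 5/s² + 5/s

Final answer: 5/s² + 5/s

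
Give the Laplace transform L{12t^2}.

L{12t^2} = 12 · L{t^2} = 12 · 2/s^3 = 24/s^3

Final answer: 24/s^3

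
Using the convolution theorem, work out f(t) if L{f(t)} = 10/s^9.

10/s^9 = (10/s)·(1/s^8) = L{10}·L{t^7/5040}. By convolution, f(t) = 10*t^7/5040 = ∫₀ᵗ 10·τ^7/5040 dτ = 10·t^8/40320

Final answer: 10·t^8/40320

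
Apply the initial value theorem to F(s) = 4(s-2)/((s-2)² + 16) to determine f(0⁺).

f(0⁺) = lim_{s→∞} sF(s) = lim_{s→∞} 4s(s-2)/((s-2)² + 16) = 4

Final answer: 4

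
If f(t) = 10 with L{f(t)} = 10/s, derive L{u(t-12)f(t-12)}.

Time shift theorem: L{u(t-a)f(t-a)} = e^(-as)F(s). Here a=12, F(s) = 10/s, so L{u(t-12)f(t-12)} = e^(-12s)·10/s

Final answer: e^(-12s)·10/s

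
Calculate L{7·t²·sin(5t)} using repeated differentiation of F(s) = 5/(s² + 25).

F(s) = 5/(s² + 25). F'(s) = -10s/(s² + 25)². F''(s) = -10(25 - 3s²)/(s² + 25)³ = (30s² - 250)/(s² + 25)³. So L{t²·sin(5t)} = (-1)² F''(s) = (30s² - 250)/(s² + 25)³. Then L{7·t²·sin(5t)} = 7·(30s² - 250)/(s² + 25)³ = (210s² - 1750)/(s² + 25)³

Final answer: (210s² - 1750)/(s² + 25)³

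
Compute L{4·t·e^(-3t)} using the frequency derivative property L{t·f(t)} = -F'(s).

L{e^(-3t)} = 1/(s+3). By frequency derivative: L{t·e^(-3t)} = -d/ds[1/(s+3)] = -(-1)/(s+3)² = 1/(s+3)². Then L{4·t·e^(-3t)} = 4·1/(s+3)² = 4/(s+3)²

Final answer: 4/(s+3)²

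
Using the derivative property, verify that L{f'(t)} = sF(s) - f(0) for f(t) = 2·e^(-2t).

f'(t) = -4e^(-2t). Direct: L{f'(t)} = -4/(s+2). Property: s·2/(s+2) - 2 = (2s - 2(s+2))/(s+2) = -4/(s+2). ✓

Final answer: -4/(s+2)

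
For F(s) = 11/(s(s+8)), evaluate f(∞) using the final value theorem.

f(∞) = lim_{s→0} s·11/(s(s+8)) = lim_{s→0} 11/(s+8) = 11/8 = 11/8

Final answer: 11/8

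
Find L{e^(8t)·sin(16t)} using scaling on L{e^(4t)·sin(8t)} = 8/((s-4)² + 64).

Scaling with a=2: L{e^(8t)·sin(16t)} = (1/2) · 8/((s/2-4)² + 64). Simplifying: 16/((s-8)² + 256)

Final answer: 16/((s-8)² + 256)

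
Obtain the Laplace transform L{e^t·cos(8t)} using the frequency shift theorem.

Frequency shift: L{e^(at)f(t)} = F(s-a). L{e^t·cos(8t)} = (s-1)/((s-1)² + 64)

Final answer: (s-1)/((s-1)² + 64)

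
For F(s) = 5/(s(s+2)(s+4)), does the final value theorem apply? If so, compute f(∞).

Poles of sF(s) = 5/((s+2)(s+4)) are at s = -2 and s = -4, both in the left half-plane. Theorem applies. f(∞) = lim_{s→0} sF(s) = 5/(2·4) = 5/8

Final answer: 5/8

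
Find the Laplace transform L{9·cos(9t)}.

L{cos(ωt)} = s/(s² + ω²), so L{cos(9t)} = s/(s² + 81). Then L{9·cos(9t)} = 9·s/(s² + 81) = 9s/(s² + 81)

Final answer: 9s/(s² + 81)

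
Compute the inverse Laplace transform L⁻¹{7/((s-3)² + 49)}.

Using frequency shift, L⁻¹{7/((s-3)² + 49)} = e^(3t)·sin(7t)

Final answer: e^(3t)·sin(7t)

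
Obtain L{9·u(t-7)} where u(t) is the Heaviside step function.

L{u(t-a)} = e^(-as)/s. Here a=7, so L{u(t-7)} = e^(-7s)/s, and L{9·u(t-7)} = 9·e^(-7s)/s

Final answer: 9·e^(-7s)/s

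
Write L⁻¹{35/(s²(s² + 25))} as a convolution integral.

35/(s²(s² + 25)) = (1/s²)·(35/(s² + 25)) = L{t}·L{7·sin(5t)}. So f(t) = t*(7·sin(5t)) = ∫₀ᵗ 7τ·sin(5(t-τ)) dτ

Final answer: ∫₀ᵗ 7τ·sin(5(t-τ)) dτ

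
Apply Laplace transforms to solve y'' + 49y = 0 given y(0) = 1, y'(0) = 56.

L{y''} + 49L{y} = 0. s²Y - s - 56 + 49Y = 0. Y(s² + 49) = s + 56. Y = (s + 56)/(s² + 49). Inverting: y(t) = cos(7t) + 8sin(7t)

Final answer: y(t) = cos(7t) + 8sin(7t)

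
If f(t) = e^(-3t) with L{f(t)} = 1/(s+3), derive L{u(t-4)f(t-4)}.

Time shift theorem: L{u(t-a)f(t-a)} = e^(-as)F(s). Here a=4, F(s) = 1/(s+3), so L{u(t-4)f(t-4)} = e^(-4s)·1/(s+3)

Final answer: e^(-4s)·1/(s+3)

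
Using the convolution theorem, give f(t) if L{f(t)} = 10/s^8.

10/s^8 = (10/s)·(1/s^7) = L{10}·L{t^6/720}. By convolution, f(t) = 10*t^6/720 = ∫₀ᵗ 10·τ^6/720 dτ = 10·t^7/5040

Final answer: 10·t^7/5040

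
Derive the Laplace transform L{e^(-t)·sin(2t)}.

L{e^(at)·sin(ωt)} = ω/((s-a)² + ω²), so L{e^(-t)·sin(2t)} = 2/((s+1)² + 4)

Final answer: 2/((s+1)² + 4)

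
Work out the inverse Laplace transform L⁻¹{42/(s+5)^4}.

L⁻¹{n!/(s-a)^(n+1)} = t^n·e^(at) with n=3, a=-5. So L⁻¹{6/(s+5)^4} = t^3·e^(-5t), and L⁻¹{42/(s+5)^4} = (42/6)·t^3·e^(-5t) = 7·t^3·e^(-5t)

Final answer: 7·t^3·e^(-5t)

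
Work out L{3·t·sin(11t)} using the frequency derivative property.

L{sin(11t)} = 11/(s² + 121). By L{t·f(t)} = -F'(s): -d/ds[11/(s² + 121)] = -(11)·(-2s)/(s² + 121)² = 22s/(s² + 121)². Then L{3·t·sin(11t)} = 3·22s/(s² + 121)² = 66s/(s² + 121)²

Final answer: 66s/(s² + 121)²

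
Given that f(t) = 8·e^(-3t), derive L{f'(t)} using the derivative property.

f(0) = 8, F(s) = 8/(s+3). L{f'(t)} = s·F(s) - f(0) = 8s/(s+3) - 8 = (8s - 8(s+3))/(s+3) = -24/(s+3)

Final answer: -24/(s+3)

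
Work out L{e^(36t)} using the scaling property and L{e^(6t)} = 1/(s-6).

Using L{f(at)} = (1/a)F(s/a) with a=6 and f(t) = e^(6t): L{e^(36t)} = (1/6) · 1/((s/6)-6) = (1/6) · 6/(s-36) = 1/(s-36)

Final answer: 1/(s-36)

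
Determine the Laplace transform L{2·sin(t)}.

L{sin(ωt)} = ω/(s² + ω²), so L{sin(t)} = 1/(s² + 1). Then L{2·sin(t)} = 2·1/(s² + 1) = 2/(s² + 1)

Final answer: 2/(s² + 1)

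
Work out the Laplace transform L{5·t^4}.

L{t^n} = n!/s^(n+1), so L{t^4} = 24/s^5. Then L{5·t^4} = 5·24/s^5 = 120/s^5

Final answer: 120/s^5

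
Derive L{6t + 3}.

L{6t + 3} = 6·L{t} + 3·L{1} = 6/s² + 3/s

Final answer: 6/s² + 3/s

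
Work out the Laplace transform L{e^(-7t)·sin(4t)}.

L{e^(at)·sin(ωt)} = ω/((s-a)² + ω²), so L{e^(-7t)·sin(4t)} = 4/((s+7)² + 16)

Final answer: 4/((s+7)² + 16)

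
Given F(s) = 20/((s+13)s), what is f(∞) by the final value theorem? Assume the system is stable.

f(∞) = lim_{s→0} sF(s) = lim_{s→0} 20/(s+13) = 20/13

Final answer: 20/13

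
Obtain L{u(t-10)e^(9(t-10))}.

u(t-a)f(t-a) with f(t)=e^(9t). L{e^(9t)} = 1/(s-9). By time shift: e^(-10s)/(s-9)

Final answer: e^(-10s)/(s-9)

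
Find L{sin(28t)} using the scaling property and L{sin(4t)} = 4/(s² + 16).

Using L{f(at)} = (1/a)F(s/a) with a=7: L{sin(28t)} = (1/7) · 4/((s/7)² + 16) = (1/7) · 4·49/(s² + 784) = 28/(s² + 784)

Final answer: 28/(s² + 784)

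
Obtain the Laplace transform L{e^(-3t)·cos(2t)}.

L{e^(at)·cos(ωt)} = (s-a)/((s-a)² + ω²), so L{e^(-3t)·cos(2t)} = (s+3)/((s+3)² + 4)

Final answer: (s+3)/((s+3)² + 4)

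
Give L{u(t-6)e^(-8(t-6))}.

u(t-a)f(t-a) with f(t)=e^(-8t). L{e^(-8t)} = 1/(s+8). By time shift: e^(-6s)/(s+8)

Final answer: e^(-6s)/(s+8)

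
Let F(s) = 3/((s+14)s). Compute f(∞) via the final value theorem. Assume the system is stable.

f(∞) = lim_{s→0} sF(s) = lim_{s→0} 3/(s+14) = 3/14

Final answer: 3/14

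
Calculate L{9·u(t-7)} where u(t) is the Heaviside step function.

L{u(t-a)} = e^(-as)/s. Here a=7, so L{u(t-7)} = e^(-7s)/s, and L{9·u(t-7)} = 9·e^(-7s)/s

Final answer: 9·e^(-7s)/s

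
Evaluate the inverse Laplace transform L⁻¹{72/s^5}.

L⁻¹{n!/s^(n+1)} = t^n with n=4. So L⁻¹{24/s^5} = t^4, and L⁻¹{72/s^5} = (72/24)·t^4 = 3·t^4

Final answer: 3·t^4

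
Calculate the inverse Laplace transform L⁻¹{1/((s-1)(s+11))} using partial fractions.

Decompose: A/(s-1) + B/(s+11). A = 1/12, B = -1/12. f(t) = (e^t - e^(-11t))/12

Final answer: (e^t - e^(-11t))/12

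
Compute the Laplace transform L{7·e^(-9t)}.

L{e^(at)} = 1/(s-a), so L{e^(-9t)} = 1/(s+9). Then L{7·e^(-9t)} = 7/(s+9)

Final answer: 7/(s+9)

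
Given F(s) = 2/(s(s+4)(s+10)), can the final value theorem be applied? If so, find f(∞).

Poles of sF(s) = 2/((s+4)(s+10)) are at s = -4 and s = -10, both in the left half-plane. Theorem applies. f(∞) = lim_{s→0} sF(s) = 2/(4·10) = 1/20

Final answer: 1/20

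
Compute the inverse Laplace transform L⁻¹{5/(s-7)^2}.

L⁻¹{n!/(s-a)^(n+1)} = t^n·e^(at) with n=1, a=7. So L⁻¹{1/(s-7)^2} = t·e^(7t), and L⁻¹{5/(s-7)^2} = (5/1)·t·e^(7t) = 5·t·e^(7t)

Final answer: 5·t·e^(7t)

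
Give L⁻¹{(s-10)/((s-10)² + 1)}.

Using frequency shift: L⁻¹{(s-a)/((s-a)² + b²)} = e^(at)cos(bt). Here a=10, b=1

Final answer: e^(10t)·cos(t)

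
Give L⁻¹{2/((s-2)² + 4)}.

Form: b/((s-a)² + b²) → e^(at)sin(bt). With a=2, b=2

Final answer: e^(2t)·sin(2t)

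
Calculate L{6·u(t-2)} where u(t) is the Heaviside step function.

L{u(t-a)} = e^(-as)/s. Here a=2, so L{u(t-2)} = e^(-2s)/s, and L{6·u(t-2)} = 6·e^(-2s)/s

Final answer: 6·e^(-2s)/s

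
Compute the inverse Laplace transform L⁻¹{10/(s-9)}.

L⁻¹{1/(s-a)} = e^(at), so L⁻¹{1/(s-9)} = e^(9t), and L⁻¹{10/(s-9)} = 10·e^(9t)

Final answer: 10·e^(9t)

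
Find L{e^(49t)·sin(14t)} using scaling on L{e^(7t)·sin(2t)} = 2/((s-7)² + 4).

Scaling with a=7: L{e^(49t)·sin(14t)} = (1/7) · 2/((s/7-7)² + 4). Simplifying: 14/((s-49)² + 196)

Final answer: 14/((s-49)² + 196)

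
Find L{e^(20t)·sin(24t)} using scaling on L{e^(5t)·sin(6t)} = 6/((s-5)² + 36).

Scaling with a=4: L{e^(20t)·sin(24t)} = (1/4) · 6/((s/4-5)² + 36). Simplifying: 24/((s-20)² + 576)

Final answer: 24/((s-20)² + 576)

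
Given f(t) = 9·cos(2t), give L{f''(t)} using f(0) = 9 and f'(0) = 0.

F(s) = 9s/(s² + 4). L{f''(t)} = s²F(s) - sf(0) - f'(0) = 9s³/(s² + 4) - 9s = (9s³ - 9s(s² + 4))/(s² + 4) = -36s/(s² + 4)

Final answer: -36s/(s² + 4)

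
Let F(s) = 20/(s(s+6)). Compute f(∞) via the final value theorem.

f(∞) = lim_{s→0} s·20/(s(s+6)) = lim_{s→0} 20/(s+6) = 20/6 = 10/3

Final answer: 10/3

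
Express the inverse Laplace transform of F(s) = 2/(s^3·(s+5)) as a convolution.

2/(s^3·(s+5)) = (2/s^3)·(1/(s+5)) = L{t^2}·L{e^(-5t)}. So f(t) = t^2*e^(-5t) = ∫₀ᵗ τ^2·e^(-5(t-τ)) dτ

Final answer: ∫₀ᵗ τ^2·e^(-5(t-τ)) dτ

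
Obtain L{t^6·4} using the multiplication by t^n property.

L{4} = 4/s. d^1/ds^1[1/s] = -1/s². d^2/ds^2[1/s] = 2/s^3. d^3/ds^3[1/s] = -6/s^4. d^4/ds^4[1/s] = 24/s^5. d^5/ds^5[1/s] = -120/s^6. d^6/ds^6[1/s] = 720/s^7. So L{t^6} = (-1)^{6}·720/s^7 = 720/s^7. Then L{t^6·4} = 4·720/s^7 = 2880/s^7

Final answer: 2880/s^7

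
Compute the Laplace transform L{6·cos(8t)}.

L{cos(ωt)} = s/(s² + ω²), so L{cos(8t)} = s/(s² + 64). Then L{6·cos(8t)} = 6·s/(s² + 64) = 6s/(s² + 64)

Final answer: 6s/(s² + 64)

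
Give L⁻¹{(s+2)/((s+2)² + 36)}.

Using frequency shift: L⁻¹{(s-a)/((s-a)² + b²)} = e^(at)cos(bt). Here a=-2, b=6

Final answer: e^(-2t)·cos(6t)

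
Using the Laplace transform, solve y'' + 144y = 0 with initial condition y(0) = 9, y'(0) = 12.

L{y''} + 144L{y} = 0. s²Y - 9s - 12 + 144Y = 0. Y(s² + 144) = 9s + 12. Y = (9s + 12)/(s² + 144). Inverting: y(t) = 9cos(12t) + sin(12t)

Final answer: y(t) = 9cos(12t) + sin(12t)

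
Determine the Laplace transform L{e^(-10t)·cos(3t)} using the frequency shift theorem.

Frequency shift: L{e^(at)f(t)} = F(s-a). L{e^(-10t)·cos(3t)} = (s+10)/((s+10)² + 9)

Final answer: (s+10)/((s+10)² + 9)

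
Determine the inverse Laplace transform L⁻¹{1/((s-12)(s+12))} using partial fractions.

Decompose: A/(s-12) + B/(s+12). A = 1/24, B = -1/24. f(t) = (e^(12t) - e^(-12t))/24

Final answer: (e^(12t) - e^(-12t))/24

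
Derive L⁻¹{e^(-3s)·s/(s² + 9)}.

L⁻¹{s/(s² + 9)} = cos(3t). By the time shift theorem, L⁻¹{e^(-as)F(s)} = u(t-a)f(t-a) with a=3, so L⁻¹{e^(-3s)·s/(s² + 9)} = u(t-3)·cos(3(t-3))

Final answer: u(t-3)·cos(3(t-3))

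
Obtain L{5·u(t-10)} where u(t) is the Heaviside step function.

L{u(t-a)} = e^(-as)/s. Here a=10, so L{u(t-10)} = e^(-10s)/s, and L{5·u(t-10)} = 5·e^(-10s)/s

Final answer: 5·e^(-10s)/s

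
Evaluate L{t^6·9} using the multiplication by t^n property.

L{9} = 9/s. d^1/ds^1[1/s] = -1/s². d^2/ds^2[1/s] = 2/s^3. d^3/ds^3[1/s] = -6/s^4. d^4/ds^4[1/s] = 24/s^5. d^5/ds^5[1/s] = -120/s^6. d^6/ds^6[1/s] = 720/s^7. So L{t^6} = (-1)^{6}·720/s^7 = 720/s^7. Then L{t^6·9} = 9·720/s^7 = 6480/s^7

Final answer: 6480/s^7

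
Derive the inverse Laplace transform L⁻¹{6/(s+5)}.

L⁻¹{1/(s-a)} = e^(at), so L⁻¹{1/(s+5)} = e^(-5t), and L⁻¹{6/(s+5)} = 6·e^(-5t)

Final answer: 6·e^(-5t)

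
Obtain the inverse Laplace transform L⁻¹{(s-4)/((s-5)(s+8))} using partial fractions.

Using partial fractions, f(t) = (e^(5t) + 12e^(-8t))/13

Final answer: (e^(5t) + 12e^(-8t))/13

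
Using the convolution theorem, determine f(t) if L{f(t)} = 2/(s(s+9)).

2/(s(s+9)) = (2/s)·(1/(s+9)) = L{2}·L{e^(-9t)}. By convolution, f(t) = 2*e^(-9t) = ∫₀ᵗ 2·e^(-9τ) dτ = 2·(1 - e^(-9t))/9

Final answer: 2·(1 - e^(-9t))/9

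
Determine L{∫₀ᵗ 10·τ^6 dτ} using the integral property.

L{∫₀ᵗ f(τ)dτ} = F(s)/s with f(t) = 10t^6. F(s) = 7200/s^7, so L{∫₀ᵗ 10·τ^6 dτ} = (7200/s^7)/s = 7200/s^8. (Check: ∫₀ᵗ 10·τ^6 dτ = 10t^7/7.)

Final answer: 7200/s^8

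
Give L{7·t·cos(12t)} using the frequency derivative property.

L{cos(12t)} = s/(s² + 144). Derivative: d/ds[s/(s² + 144)] = [(s² + 144) - s·2s]/(s² + 144)² = (144 - s²)/(s² + 144)². So L{t·cos(12t)} = -F'(s) = (s² - 144)/(s² + 144)². Then L{7·t·cos(12t)} = 7·(s² - 144)/(s² + 144)²

Final answer: 7·(s² - 144)/(s² + 144)²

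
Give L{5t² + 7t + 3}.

L{5t² + 7t + 3} = 5·2/s³ + 7/s² + 3/s = 10/s³ + 7/s² + 3/s

Final answer: 10/s³ + 7/s² + 3/s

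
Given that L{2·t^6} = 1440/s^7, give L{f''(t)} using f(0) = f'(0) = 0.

L{f''(t)} = s²F(s) - sf(0) - f'(0) = s²·1440/s^7 - 0 - 0 = 1440/s^5

Final answer: 1440/s^5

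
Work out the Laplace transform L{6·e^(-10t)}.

L{e^(at)} = 1/(s-a), so L{e^(-10t)} = 1/(s+10). Then L{6·e^(-10t)} = 6/(s+10)

Final answer: 6/(s+10)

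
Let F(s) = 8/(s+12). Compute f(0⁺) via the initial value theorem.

f(0⁺) = lim_{s→∞} s·8/(s+12) = lim_{s→∞} 8s/(s+12) = 8

Final answer: 8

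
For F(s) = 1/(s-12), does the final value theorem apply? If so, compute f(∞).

sF(s) = s/(s-12) has a pole at s = 12 in the right half-plane. Theorem does NOT apply (unstable system; f(t) = e^(12t) grows without bound).

Final answer: Not applicable (unstable)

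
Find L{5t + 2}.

L{5t + 2} = 5·L{t} + 2·L{1} = 5/s² + 2/s

Final answer: 5/s² + 2/s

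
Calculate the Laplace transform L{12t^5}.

L{12t^5} = 12 · L{t^5} = 12 · 120/s^6 = 1440/s^6

Final answer: 1440/s^6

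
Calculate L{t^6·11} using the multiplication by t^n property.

L{11} = 11/s. d^1/ds^1[1/s] = -1/s². d^2/ds^2[1/s] = 2/s^3. d^3/ds^3[1/s] = -6/s^4. d^4/ds^4[1/s] = 24/s^5. d^5/ds^5[1/s] = -120/s^6. d^6/ds^6[1/s] = 720/s^7. So L{t^6} = (-1)^{6}·720/s^7 = 720/s^7. Then L{t^6·11} = 11·720/s^7 = 7920/s^7

Final answer: 7920/s^7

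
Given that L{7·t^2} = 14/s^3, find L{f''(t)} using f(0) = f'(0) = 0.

L{f''(t)} = s²F(s) - sf(0) - f'(0) = s²·14/s^3 - 0 - 0 = 14/s

Final answer: 14/s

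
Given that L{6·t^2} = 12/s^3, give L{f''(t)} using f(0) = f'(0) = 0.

L{f''(t)} = s²F(s) - sf(0) - f'(0) = s²·12/s^3 - 0 - 0 = 12/s

Final answer: 12/s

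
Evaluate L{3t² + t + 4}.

L{3t² + t + 4} = 3·2/s³ + 1/s² + 4/s = 6/s³ + 1/s² + 4/s

Final answer: 6/s³ + 1/s² + 4/s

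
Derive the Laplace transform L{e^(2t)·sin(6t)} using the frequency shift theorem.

Frequency shift: L{e^(at)f(t)} = F(s-a). L{e^(2t)·sin(6t)} = 6/((s-2)² + 36)

Final answer: 6/((s-2)² + 36)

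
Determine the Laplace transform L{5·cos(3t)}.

L{cos(ωt)} = s/(s² + ω²), so L{cos(3t)} = s/(s² + 9). Then L{5·cos(3t)} = 5·s/(s² + 9) = 5s/(s² + 9)

Final answer: 5s/(s² + 9)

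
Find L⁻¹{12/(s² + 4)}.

This is the form c·a/(s² + a²) with a = 2, c = 6. L⁻¹ = 6·sin(2t)

Final answer: 6·sin(2t)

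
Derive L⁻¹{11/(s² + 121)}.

This is the form c·a/(s² + a²) with a = 11. L⁻¹ = sin(11t)

Final answer: sin(11t)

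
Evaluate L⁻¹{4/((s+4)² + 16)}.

Form: b/((s-a)² + b²) → e^(at)sin(bt). With a=-4, b=4

Final answer: e^(-4t)·sin(4t)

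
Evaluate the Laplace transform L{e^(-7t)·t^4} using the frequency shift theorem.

L{e^(at)·t^n} = n!/(s-a)^(n+1), so L{e^(-7t)·t^4} = 24/(s+7)^5

Final answer: 24/(s+7)^5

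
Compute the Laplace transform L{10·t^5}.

L{t^n} = n!/s^(n+1), so L{t^5} = 120/s^6. Then L{10·t^5} = 10·120/s^6 = 1200/s^6

Final answer: 1200/s^6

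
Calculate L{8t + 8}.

L{8t + 8} = 8·L{t} + 8·L{1} = 8/s² + 8/s

Final answer: 8/s² + 8/s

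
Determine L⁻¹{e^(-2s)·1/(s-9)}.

L⁻¹{1/(s-9)} = e^(9t). By the time shift theorem, L⁻¹{e^(-as)F(s)} = u(t-a)f(t-a) with a=2, so L⁻¹{e^(-2s)·1/(s-9)} = u(t-2)·e^(9(t-2))

Final answer: u(t-2)·e^(9(t-2))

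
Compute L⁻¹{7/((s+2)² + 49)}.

Form: b/((s-a)² + b²) → e^(at)sin(bt). With a=-2, b=7

Final answer: e^(-2t)·sin(7t)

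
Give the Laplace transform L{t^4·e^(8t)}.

L{t^n·e^(at)} = n!/(s-a)^(n+1), so L{t^4·e^(8t)} = 24/(s-8)^5

Final answer: 24/(s-8)^5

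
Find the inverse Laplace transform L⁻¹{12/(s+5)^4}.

L⁻¹{n!/(s-a)^(n+1)} = t^n·e^(at) with n=3, a=-5. So L⁻¹{6/(s+5)^4} = t^3·e^(-5t), and L⁻¹{12/(s+5)^4} = (12/6)·t^3·e^(-5t) = 2·t^3·e^(-5t)

Final answer: 2·t^3·e^(-5t)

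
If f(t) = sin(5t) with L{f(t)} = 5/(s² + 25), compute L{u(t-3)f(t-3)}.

Time shift theorem: L{u(t-a)f(t-a)} = e^(-as)F(s). Here a=3, F(s) = 5/(s² + 25), so L{u(t-3)f(t-3)} = e^(-3s)·5/(s² + 25)

Final answer: e^(-3s)·5/(s² + 25)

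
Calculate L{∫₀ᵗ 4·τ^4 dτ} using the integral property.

L{∫₀ᵗ f(τ)dτ} = F(s)/s with f(t) = 4t^4. F(s) = 96/s^5, so L{∫₀ᵗ 4·τ^4 dτ} = (96/s^5)/s = 96/s^6. (Check: ∫₀ᵗ 4·τ^4 dτ = 4t^5/5.)

Final answer: 96/s^6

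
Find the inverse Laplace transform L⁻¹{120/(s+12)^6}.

L⁻¹{n!/(s-a)^(n+1)} = t^n·e^(at), so L⁻¹{120/(s+12)^6} = t^5·e^(-12t)

Final answer: t^5·e^(-12t)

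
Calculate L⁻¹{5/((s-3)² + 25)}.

Form: b/((s-a)² + b²) → e^(at)sin(bt). With a=3, b=5

Final answer: e^(3t)·sin(5t)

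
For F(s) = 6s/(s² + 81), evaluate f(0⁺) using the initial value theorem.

f(0⁺) = lim_{s→∞} s·6s/(s² + 81) = lim_{s→∞} 6s²/(s² + 81) = 6

Final answer: 6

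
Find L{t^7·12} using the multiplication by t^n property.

L{12} = 12/s. d^1/ds^1[1/s] = -1/s². d^2/ds^2[1/s] = 2/s^3. d^3/ds^3[1/s] = -6/s^4. d^4/ds^4[1/s] = 24/s^5. d^5/ds^5[1/s] = -120/s^6. d^6/ds^6[1/s] = 720/s^7. d^7/ds^7[1/s] = -5040/s^8. So L{t^7} = (-1)^{7}·-5040/s^8 = 5040/s^8. Then L{t^7·12} = 12·5040/s^8 = 60480/s^8

Final answer: 60480/s^8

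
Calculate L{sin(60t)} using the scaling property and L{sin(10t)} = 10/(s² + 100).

Using L{f(at)} = (1/a)F(s/a) with a=6: L{sin(60t)} = (1/6) · 10/((s/6)² + 100) = (1/6) · 10·36/(s² + 3600) = 60/(s² + 3600)

Final answer: 60/(s² + 3600)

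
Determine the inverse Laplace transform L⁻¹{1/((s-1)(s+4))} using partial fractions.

Decompose: A/(s-1) + B/(s+4). A = 1/5, B = -1/5. f(t) = (e^t - e^(-4t))/5

Final answer: (e^t - e^(-4t))/5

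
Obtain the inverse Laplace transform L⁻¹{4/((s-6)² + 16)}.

Using frequency shift, L⁻¹{4/((s-6)² + 16)} = e^(6t)·sin(4t)

Final answer: e^(6t)·sin(4t)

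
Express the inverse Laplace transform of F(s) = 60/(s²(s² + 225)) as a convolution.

60/(s²(s² + 225)) = (1/s²)·(60/(s² + 225)) = L{t}·L{4·sin(15t)}. So f(t) = t*(4·sin(15t)) = ∫₀ᵗ 4τ·sin(15(t-τ)) dτ

Final answer: ∫₀ᵗ 4τ·sin(15(t-τ)) dτ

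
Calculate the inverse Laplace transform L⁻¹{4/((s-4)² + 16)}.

Using frequency shift, L⁻¹{4/((s-4)² + 16)} = e^(4t)·sin(4t)

Final answer: e^(4t)·sin(4t)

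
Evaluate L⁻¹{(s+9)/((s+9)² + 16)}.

Using frequency shift: L⁻¹{(s-a)/((s-a)² + b²)} = e^(at)cos(bt). Here a=-9, b=4

Final answer: e^(-9t)·cos(4t)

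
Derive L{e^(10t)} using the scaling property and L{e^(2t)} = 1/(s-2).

Using L{f(at)} = (1/a)F(s/a) with a=5 and f(t) = e^(2t): L{e^(10t)} = (1/5) · 1/((s/5)-2) = (1/5) · 5/(s-10) = 1/(s-10)

Final answer: 1/(s-10)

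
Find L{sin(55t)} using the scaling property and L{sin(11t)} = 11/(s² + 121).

Using L{f(at)} = (1/a)F(s/a) with a=5: L{sin(55t)} = (1/5) · 11/((s/5)² + 121) = (1/5) · 11·25/(s² + 3025) = 55/(s² + 3025)

Final answer: 55/(s² + 3025)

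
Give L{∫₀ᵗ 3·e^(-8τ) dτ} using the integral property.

L{∫₀ᵗ f(τ)dτ} = F(s)/s with F(s) = 3/(s+8), so L{∫₀ᵗ 3·e^(-8τ) dτ} = 3/(s(s+8))

Final answer: 3/(s(s+8))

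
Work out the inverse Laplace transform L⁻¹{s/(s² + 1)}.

L⁻¹{s/(s² + 1)} = cos(t)

Final answer: cos(t)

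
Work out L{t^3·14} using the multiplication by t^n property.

L{14} = 14/s. d^1/ds^1[1/s] = -1/s². d^2/ds^2[1/s] = 2/s^3. d^3/ds^3[1/s] = -6/s^4. So L{t^3} = (-1)^{3}·-6/s^4 = 6/s^4. Then L{t^3·14} = 14·6/s^4 = 84/s^4

Final answer: 84/s^4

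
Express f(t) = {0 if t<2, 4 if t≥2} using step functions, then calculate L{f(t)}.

f(t) = 4·u(t-2). L{u(t-2)} = e^(-2s)/s, so L{f(t)} = 4·e^(-2s)/s

Final answer: 4·e^(-2s)/s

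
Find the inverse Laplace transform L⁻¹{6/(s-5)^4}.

L⁻¹{n!/(s-a)^(n+1)} = t^n·e^(at), so L⁻¹{6/(s-5)^4} = t^3·e^(5t)

Final answer: t^3·e^(5t)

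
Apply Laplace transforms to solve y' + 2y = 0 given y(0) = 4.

L{y'} + 2L{y} = 0. sY - 4 + 2Y = 0. Y(s+2) = 4. Y = 4/(s+2)

Final answer: y(t) = 4e^(-2t)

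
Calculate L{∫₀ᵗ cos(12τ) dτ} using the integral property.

L{∫₀ᵗ f(τ)dτ} = F(s)/s with F(s) = s/(s² + 144), so the result is (s/(s² + 144))/s = 1/(s² + 144)

Final answer: 1/(s² + 144)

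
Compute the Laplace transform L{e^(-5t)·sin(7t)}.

L{e^(at)·sin(ωt)} = ω/((s-a)² + ω²), so L{e^(-5t)·sin(7t)} = 7/((s+5)² + 49)

Final answer: 7/((s+5)² + 49)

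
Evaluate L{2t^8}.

L{t^n} = n!/s^(n+1). So L{2t^8} = 2·8!/s^9 = 80640/s^9

Final answer: 80640/s^9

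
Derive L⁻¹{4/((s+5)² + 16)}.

Form: b/((s-a)² + b²) → e^(at)sin(bt). With a=-5, b=4

Final answer: e^(-5t)·sin(4t)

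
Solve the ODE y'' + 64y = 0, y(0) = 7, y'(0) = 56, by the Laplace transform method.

L{y''} + 64L{y} = 0. s²Y - 7s - 56 + 64Y = 0. Y(s² + 64) = 7s + 56. Y = (7s + 56)/(s² + 64). Inverting: y(t) = 7cos(8t) + 7sin(8t)

Final answer: y(t) = 7cos(8t) + 7sin(8t)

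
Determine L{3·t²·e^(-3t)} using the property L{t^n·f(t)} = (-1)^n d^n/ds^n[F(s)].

L{e^(-3t)} = 1/(s+3). d/ds[1/(s+3)] = -1/(s+3)². d²/ds²[1/(s+3)] = 2/(s+3)³. So L{t²·e^(-3t)} = (-1)² · 2/(s+3)³ = 2/(s+3)³. Then L{3·t²·e^(-3t)} = 3·2/(s+3)³ = 6/(s+3)³

Final answer: 6/(s+3)³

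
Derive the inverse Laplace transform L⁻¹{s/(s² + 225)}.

L⁻¹{s/(s² + 225)} = cos(15t)

Final answer: cos(15t)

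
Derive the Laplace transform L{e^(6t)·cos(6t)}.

L{e^(at)·cos(ωt)} = (s-a)/((s-a)² + ω²), so L{e^(6t)·cos(6t)} = (s-6)/((s-6)² + 36)

Final answer: (s-6)/((s-6)² + 36)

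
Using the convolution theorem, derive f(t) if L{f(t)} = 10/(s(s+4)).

10/(s(s+4)) = (10/s)·(1/(s+4)) = L{10}·L{e^(-4t)}. By convolution, f(t) = 10*e^(-4t) = ∫₀ᵗ 10·e^(-4τ) dτ = 10·(1 - e^(-4t))/4

Final answer: 10·(1 - e^(-4t))/4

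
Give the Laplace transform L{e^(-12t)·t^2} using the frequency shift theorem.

L{e^(at)·t^n} = n!/(s-a)^(n+1), so L{e^(-12t)·t^2} = 2/(s+12)^3

Final answer: 2/(s+12)^3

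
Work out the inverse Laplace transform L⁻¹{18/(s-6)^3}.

L⁻¹{n!/(s-a)^(n+1)} = t^n·e^(at) with n=2, a=6. So L⁻¹{2/(s-6)^3} = t^2·e^(6t), and L⁻¹{18/(s-6)^3} = (18/2)·t^2·e^(6t) = 9·t^2·e^(6t)

Final answer: 9·t^2·e^(6t)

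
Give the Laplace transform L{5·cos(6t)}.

L{cos(ωt)} = s/(s² + ω²), so L{cos(6t)} = s/(s² + 36). Then L{5·cos(6t)} = 5·s/(s² + 36) = 5s/(s² + 36)

Final answer: 5s/(s² + 36)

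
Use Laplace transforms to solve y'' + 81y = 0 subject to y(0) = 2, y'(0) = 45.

L{y''} + 81L{y} = 0. s²Y - 2s - 45 + 81Y = 0. Y(s² + 81) = 2s + 45. Y = (2s + 45)/(s² + 81). Inverting: y(t) = 2cos(9t) + 5sin(9t)

Final answer: y(t) = 2cos(9t) + 5sin(9t)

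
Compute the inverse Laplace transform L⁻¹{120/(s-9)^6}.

L⁻¹{n!/(s-a)^(n+1)} = t^n·e^(at), so L⁻¹{120/(s-9)^6} = t^5·e^(9t)

Final answer: t^5·e^(9t)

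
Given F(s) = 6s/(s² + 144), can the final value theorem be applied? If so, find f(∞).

The final value theorem requires all poles of sF(s) in the left half-plane. sF(s) = 6s²/(s² + 144) has poles at s = ±12i (imaginary axis). Theorem does NOT apply (oscillatory system).

Final answer: Not applicable (oscillatory)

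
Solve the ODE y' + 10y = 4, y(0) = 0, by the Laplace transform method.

sY + 10Y = 4/s. Y = 4/(s(s+10)). Partial fractions: Y = 2/5/s - 2/5/(s+10)

Final answer: y(t) = 2/5(1 - e^(-10t))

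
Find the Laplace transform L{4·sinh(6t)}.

L{sinh(ωt)} = ω/(s² - ω²), so L{sinh(6t)} = 6/(s² - 36). Then L{4·sinh(6t)} = 4·6/(s² - 36) = 24/(s² - 36)

Final answer: 24/(s² - 36)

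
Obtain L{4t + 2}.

L{4t + 2} = 4·L{t} + 2·L{1} = 4/s² + 2/s

Final answer: 4/s² + 2/s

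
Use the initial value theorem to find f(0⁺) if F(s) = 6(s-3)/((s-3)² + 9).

f(0⁺) = lim_{s→∞} sF(s) = lim_{s→∞} 6s(s-3)/((s-3)² + 9) = 6

Final answer: 6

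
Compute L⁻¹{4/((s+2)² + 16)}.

Form: b/((s-a)² + b²) → e^(at)sin(bt). With a=-2, b=4

Final answer: e^(-2t)·sin(4t)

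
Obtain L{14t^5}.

L{t^n} = n!/s^(n+1). So L{14t^5} = 14·5!/s^6 = 1680/s^6

Final answer: 1680/s^6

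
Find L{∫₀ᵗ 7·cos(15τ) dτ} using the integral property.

L{∫₀ᵗ f(τ)dτ} = F(s)/s with F(s) = 7s/(s² + 225), so the result is (7s/(s² + 225))/s = 7/(s² + 225)

Final answer: 7/(s² + 225)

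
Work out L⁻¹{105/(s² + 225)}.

This is the form c·a/(s² + a²) with a = 15, c = 7. L⁻¹ = 7·sin(15t)

Final answer: 7·sin(15t)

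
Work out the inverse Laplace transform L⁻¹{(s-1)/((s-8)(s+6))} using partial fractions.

Using partial fractions, f(t) = (7e^(8t) + 7e^(-6t))/14

Final answer: (7e^(8t) + 7e^(-6t))/14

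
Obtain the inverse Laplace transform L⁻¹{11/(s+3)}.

L⁻¹{1/(s-a)} = e^(at), so L⁻¹{1/(s+3)} = e^(-3t), and L⁻¹{11/(s+3)} = 11·e^(-3t)

Final answer: 11·e^(-3t)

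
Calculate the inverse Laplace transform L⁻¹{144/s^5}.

L⁻¹{n!/s^(n+1)} = t^n with n=4. So L⁻¹{24/s^5} = t^4, and L⁻¹{144/s^5} = (144/24)·t^4 = 6·t^4

Final answer: 6·t^4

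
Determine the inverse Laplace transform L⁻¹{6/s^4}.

L⁻¹{n!/s^(n+1)} = t^n with n=3. So L⁻¹{6/s^4} = t^3

Final answer: t^3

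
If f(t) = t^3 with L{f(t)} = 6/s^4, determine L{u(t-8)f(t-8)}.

Time shift theorem: L{u(t-a)f(t-a)} = e^(-as)F(s). Here a=8, F(s) = 6/s^4, so L{u(t-8)f(t-8)} = e^(-8s)·6/s^4

Final answer: e^(-8s)·6/s^4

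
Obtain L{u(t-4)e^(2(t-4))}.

u(t-a)f(t-a) with f(t)=e^(2t). L{e^(2t)} = 1/(s-2). By time shift: e^(-4s)/(s-2)

Final answer: e^(-4s)/(s-2)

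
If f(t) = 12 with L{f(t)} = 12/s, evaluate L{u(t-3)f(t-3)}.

Time shift theorem: L{u(t-a)f(t-a)} = e^(-as)F(s). Here a=3, F(s) = 12/s, so L{u(t-3)f(t-3)} = e^(-3s)·12/s

Final answer: e^(-3s)·12/s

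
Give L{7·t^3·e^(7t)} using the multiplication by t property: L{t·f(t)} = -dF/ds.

Using L{t^n·e^(at)} = n!/(s-a)^(n+1), L{t^3·e^(7t)} = 6/(s-7)^4, so L{7·t^3·e^(7t)} = 7·6/(s-7)^4 = 42/(s-7)^4

Final answer: 42/(s-7)^4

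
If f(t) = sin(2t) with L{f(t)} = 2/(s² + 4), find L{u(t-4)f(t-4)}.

Time shift theorem: L{u(t-a)f(t-a)} = e^(-as)F(s). Here a=4, F(s) = 2/(s² + 4), so L{u(t-4)f(t-4)} = e^(-4s)·2/(s² + 4)

Final answer: e^(-4s)·2/(s² + 4)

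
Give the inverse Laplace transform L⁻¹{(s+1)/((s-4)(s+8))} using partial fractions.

Using partial fractions, f(t) = (5e^(4t) + 7e^(-8t))/12

Final answer: (5e^(4t) + 7e^(-8t))/12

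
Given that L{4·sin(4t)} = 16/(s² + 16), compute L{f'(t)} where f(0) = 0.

L{f'(t)} = s·F(s) - f(0) = s·16/(s² + 16) - 0 = 16s/(s² + 16)

Final answer: 16s/(s² + 16)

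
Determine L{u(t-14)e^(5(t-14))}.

u(t-a)f(t-a) with f(t)=e^(5t). L{e^(5t)} = 1/(s-5). By time shift: e^(-14s)/(s-5)

Final answer: e^(-14s)/(s-5)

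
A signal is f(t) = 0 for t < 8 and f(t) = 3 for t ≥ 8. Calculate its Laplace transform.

f(t) = 3·u(t-8). L{u(t-8)} = e^(-8s)/s, so L{f(t)} = 3·e^(-8s)/s

Final answer: 3·e^(-8s)/s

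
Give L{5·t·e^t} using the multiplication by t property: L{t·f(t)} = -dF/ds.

Using L{t^n·e^(at)} = n!/(s-a)^(n+1), L{t·e^t} = 1/(s-1)^2, so L{5·t·e^t} = 5·1/(s-1)^2 = 5/(s-1)^2

Final answer: 5/(s-1)^2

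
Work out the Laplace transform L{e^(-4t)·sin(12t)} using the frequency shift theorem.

Frequency shift: L{e^(at)f(t)} = F(s-a). L{e^(-4t)·sin(12t)} = 12/((s+4)² + 144)

Final answer: 12/((s+4)² + 144)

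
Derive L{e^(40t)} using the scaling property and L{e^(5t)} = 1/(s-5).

Using L{f(at)} = (1/a)F(s/a) with a=8 and f(t) = e^(5t): L{e^(40t)} = (1/8) · 1/((s/8)-5) = (1/8) · 8/(s-40) = 1/(s-40)

Final answer: 1/(s-40)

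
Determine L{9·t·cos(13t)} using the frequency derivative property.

L{cos(13t)} = s/(s² + 169). Derivative: d/ds[s/(s² + 169)] = [(s² + 169) - s·2s]/(s² + 169)² = (169 - s²)/(s² + 169)². So L{t·cos(13t)} = -F'(s) = (s² - 169)/(s² + 169)². Then L{9·t·cos(13t)} = 9·(s² - 169)/(s² + 169)²

Final answer: 9·(s² - 169)/(s² + 169)²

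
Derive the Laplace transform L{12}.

L{12} = 12 · L{1} = 12/s

Final answer: 12/s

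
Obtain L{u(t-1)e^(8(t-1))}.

u(t-a)f(t-a) with f(t)=e^(8t). L{e^(8t)} = 1/(s-8). By time shift: e^(-s)/(s-8)

Final answer: e^(-s)/(s-8)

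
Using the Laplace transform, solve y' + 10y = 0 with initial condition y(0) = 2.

L{y'} + 10L{y} = 0. sY - 2 + 10Y = 0. Y(s+10) = 2. Y = 2/(s+10)

Final answer: y(t) = 2e^(-10t)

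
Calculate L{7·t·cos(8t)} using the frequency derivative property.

L{cos(8t)} = s/(s² + 64). Derivative: d/ds[s/(s² + 64)] = [(s² + 64) - s·2s]/(s² + 64)² = (64 - s²)/(s² + 64)². So L{t·cos(8t)} = -F'(s) = (s² - 64)/(s² + 64)². Then L{7·t·cos(8t)} = 7·(s² - 64)/(s² + 64)²

Final answer: 7·(s² - 64)/(s² + 64)²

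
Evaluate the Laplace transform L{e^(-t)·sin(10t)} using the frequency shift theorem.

Frequency shift: L{e^(at)f(t)} = F(s-a). L{e^(-t)·sin(10t)} = 10/((s+1)² + 100)

Final answer: 10/((s+1)² + 100)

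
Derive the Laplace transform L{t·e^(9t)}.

L{t^n·e^(at)} = n!/(s-a)^(n+1), so L{t·e^(9t)} = 1/(s-9)^2

Final answer: 1/(s-9)^2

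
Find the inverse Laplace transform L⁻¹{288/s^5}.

L⁻¹{n!/s^(n+1)} = t^n with n=4. So L⁻¹{24/s^5} = t^4, and L⁻¹{288/s^5} = (288/24)·t^4 = 12·t^4

Final answer: 12·t^4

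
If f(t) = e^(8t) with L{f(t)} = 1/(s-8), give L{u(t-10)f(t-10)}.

Time shift theorem: L{u(t-a)f(t-a)} = e^(-as)F(s). Here a=10, F(s) = 1/(s-8), so L{u(t-10)f(t-10)} = e^(-10s)·1/(s-8)

Final answer: e^(-10s)·1/(s-8)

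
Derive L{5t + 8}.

L{5t + 8} = 5·L{t} + 8·L{1} = 5/s² + 8/s

Final answer: 5/s² + 8/s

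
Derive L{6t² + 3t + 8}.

L{6t² + 3t + 8} = 6·2/s³ + 3/s² + 8/s = 12/s³ + 3/s² + 8/s

Final answer: 12/s³ + 3/s² + 8/s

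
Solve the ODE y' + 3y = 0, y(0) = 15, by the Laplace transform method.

L{y'} + 3L{y} = 0. sY - 15 + 3Y = 0. Y(s+3) = 15. Y = 15/(s+3)

Final answer: y(t) = 15e^(-3t)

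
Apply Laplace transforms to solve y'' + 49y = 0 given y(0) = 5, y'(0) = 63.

L{y''} + 49L{y} = 0. s²Y - 5s - 63 + 49Y = 0. Y(s² + 49) = 5s + 63. Y = (5s + 63)/(s² + 49). Inverting: y(t) = 5cos(7t) + 9sin(7t)

Final answer: y(t) = 5cos(7t) + 9sin(7t)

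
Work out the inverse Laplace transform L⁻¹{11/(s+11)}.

L⁻¹{1/(s-a)} = e^(at), so L⁻¹{1/(s+11)} = e^(-11t), and L⁻¹{11/(s+11)} = 11·e^(-11t)

Final answer: 11·e^(-11t)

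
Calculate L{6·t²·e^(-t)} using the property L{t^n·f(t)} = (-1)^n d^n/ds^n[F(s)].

L{e^(-t)} = 1/(s+1). d/ds[1/(s+1)] = -1/(s+1)². d²/ds²[1/(s+1)] = 2/(s+1)³. So L{t²·e^(-t)} = (-1)² · 2/(s+1)³ = 2/(s+1)³. Then L{6·t²·e^(-t)} = 6·2/(s+1)³ = 12/(s+1)³

Final answer: 12/(s+1)³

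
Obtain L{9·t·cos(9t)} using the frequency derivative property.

L{cos(9t)} = s/(s² + 81). Derivative: d/ds[s/(s² + 81)] = [(s² + 81) - s·2s]/(s² + 81)² = (81 - s²)/(s² + 81)². So L{t·cos(9t)} = -F'(s) = (s² - 81)/(s² + 81)². Then L{9·t·cos(9t)} = 9·(s² - 81)/(s² + 81)²

Final answer: 9·(s² - 81)/(s² + 81)²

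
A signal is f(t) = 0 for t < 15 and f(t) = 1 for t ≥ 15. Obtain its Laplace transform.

f(t) = u(t-15). L{u(t-15)} = e^(-15s)/s, so L{f(t)} = e^(-15s)/s

Final answer: e^(-15s)/s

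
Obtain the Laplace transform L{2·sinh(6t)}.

L{sinh(ωt)} = ω/(s² - ω²), so L{sinh(6t)} = 6/(s² - 36). Then L{2·sinh(6t)} = 2·6/(s² - 36) = 12/(s² - 36)

Final answer: 12/(s² - 36)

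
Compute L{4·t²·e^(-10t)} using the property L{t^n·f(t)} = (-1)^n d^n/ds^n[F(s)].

L{e^(-10t)} = 1/(s+10). d/ds[1/(s+10)] = -1/(s+10)². d²/ds²[1/(s+10)] = 2/(s+10)³. So L{t²·e^(-10t)} = (-1)² · 2/(s+10)³ = 2/(s+10)³. Then L{4·t²·e^(-10t)} = 4·2/(s+10)³ = 8/(s+10)³

Final answer: 8/(s+10)³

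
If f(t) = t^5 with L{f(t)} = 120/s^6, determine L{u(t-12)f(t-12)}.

Time shift theorem: L{u(t-a)f(t-a)} = e^(-as)F(s). Here a=12, F(s) = 120/s^6, so L{u(t-12)f(t-12)} = e^(-12s)·120/s^6

Final answer: e^(-12s)·120/s^6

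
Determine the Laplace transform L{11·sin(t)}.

L{sin(ωt)} = ω/(s² + ω²), so L{sin(t)} = 1/(s² + 1). Then L{11·sin(t)} = 11·1/(s² + 1) = 11/(s² + 1)

Final answer: 11/(s² + 1)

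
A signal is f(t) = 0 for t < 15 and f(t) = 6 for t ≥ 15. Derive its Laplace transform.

f(t) = 6·u(t-15). L{u(t-15)} = e^(-15s)/s, so L{f(t)} = 6·e^(-15s)/s

Final answer: 6·e^(-15s)/s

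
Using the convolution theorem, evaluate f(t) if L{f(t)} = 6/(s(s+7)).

6/(s(s+7)) = (6/s)·(1/(s+7)) = L{6}·L{e^(-7t)}. By convolution, f(t) = 6*e^(-7t) = ∫₀ᵗ 6·e^(-7τ) dτ = 6·(1 - e^(-7t))/7

Final answer: 6·(1 - e^(-7t))/7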